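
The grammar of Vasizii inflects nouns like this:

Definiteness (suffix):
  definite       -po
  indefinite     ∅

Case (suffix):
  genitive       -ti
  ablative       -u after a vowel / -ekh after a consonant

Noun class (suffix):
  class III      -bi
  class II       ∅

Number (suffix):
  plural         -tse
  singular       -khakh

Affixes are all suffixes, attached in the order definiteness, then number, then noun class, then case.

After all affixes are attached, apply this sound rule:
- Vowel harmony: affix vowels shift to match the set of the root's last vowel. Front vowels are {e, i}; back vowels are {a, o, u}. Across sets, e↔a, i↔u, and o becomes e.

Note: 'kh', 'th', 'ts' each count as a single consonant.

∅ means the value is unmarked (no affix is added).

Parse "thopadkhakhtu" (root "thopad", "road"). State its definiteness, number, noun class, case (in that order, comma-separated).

indefinite, singular, class II, genitive

Segment: thopad-khakh-ti.
definiteness: ∅ → indefinite.
number: -khakh → singular.
noun class: ∅ → class II.
case: -ti → genitive.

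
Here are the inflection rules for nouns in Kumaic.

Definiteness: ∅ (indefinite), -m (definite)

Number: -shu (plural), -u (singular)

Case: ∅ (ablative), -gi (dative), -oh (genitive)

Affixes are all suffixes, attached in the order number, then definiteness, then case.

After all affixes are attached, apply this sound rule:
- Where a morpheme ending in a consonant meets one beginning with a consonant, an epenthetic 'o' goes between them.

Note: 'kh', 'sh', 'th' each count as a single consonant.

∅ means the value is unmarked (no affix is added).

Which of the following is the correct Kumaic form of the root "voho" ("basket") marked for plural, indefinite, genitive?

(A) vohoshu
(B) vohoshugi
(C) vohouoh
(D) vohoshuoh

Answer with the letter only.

D

Attach number plural -shu → vohoshu.
definiteness = indefinite: zero marking, form stays vohoshu.
Attach case genitive -oh → vohoshuoh.
Epenthesis: no change.
So the correct form is vohoshuoh, option (D).
(B) vohoshugi is wrong: it uses dative instead of genitive for case.
(A) vohoshu is wrong: it uses ablative instead of genitive for case.
(C) vohouoh is wrong: it uses singular instead of plural for number.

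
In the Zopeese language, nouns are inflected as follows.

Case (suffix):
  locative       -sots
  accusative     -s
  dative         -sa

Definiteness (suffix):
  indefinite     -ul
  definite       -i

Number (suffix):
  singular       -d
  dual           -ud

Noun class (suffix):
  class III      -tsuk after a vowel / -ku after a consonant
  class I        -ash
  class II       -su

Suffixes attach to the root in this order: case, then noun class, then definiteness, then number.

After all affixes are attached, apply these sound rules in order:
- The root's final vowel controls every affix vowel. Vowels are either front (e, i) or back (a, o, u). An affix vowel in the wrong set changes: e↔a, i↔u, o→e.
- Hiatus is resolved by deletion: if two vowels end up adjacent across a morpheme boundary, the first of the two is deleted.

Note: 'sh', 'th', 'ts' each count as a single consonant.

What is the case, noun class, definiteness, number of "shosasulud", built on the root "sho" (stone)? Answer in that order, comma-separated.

Segment: sho-sa-su-ul-ud.
case: -sa → dative.
noun class: -su → class II.
definiteness: -ul → indefinite.
number: -ud → dual.

dative, class II, indefinite, dual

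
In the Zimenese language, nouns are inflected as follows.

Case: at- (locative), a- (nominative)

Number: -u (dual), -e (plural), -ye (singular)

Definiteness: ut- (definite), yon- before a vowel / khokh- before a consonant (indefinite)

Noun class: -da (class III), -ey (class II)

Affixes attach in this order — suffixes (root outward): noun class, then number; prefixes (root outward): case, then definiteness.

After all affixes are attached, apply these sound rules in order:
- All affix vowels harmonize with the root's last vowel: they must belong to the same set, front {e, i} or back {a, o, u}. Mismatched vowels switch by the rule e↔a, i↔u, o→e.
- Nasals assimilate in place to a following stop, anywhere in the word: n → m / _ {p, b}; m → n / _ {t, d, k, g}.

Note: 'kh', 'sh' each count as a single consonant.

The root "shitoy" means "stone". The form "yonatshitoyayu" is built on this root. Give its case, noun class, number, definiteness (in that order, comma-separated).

Segment: yon-at-shitoy-ey-u.
case: at- → locative.
noun class: -ey → class II.
number: -u → dual.
definiteness: yon/khokh- → indefinite.

locative, class II, dual, indefinite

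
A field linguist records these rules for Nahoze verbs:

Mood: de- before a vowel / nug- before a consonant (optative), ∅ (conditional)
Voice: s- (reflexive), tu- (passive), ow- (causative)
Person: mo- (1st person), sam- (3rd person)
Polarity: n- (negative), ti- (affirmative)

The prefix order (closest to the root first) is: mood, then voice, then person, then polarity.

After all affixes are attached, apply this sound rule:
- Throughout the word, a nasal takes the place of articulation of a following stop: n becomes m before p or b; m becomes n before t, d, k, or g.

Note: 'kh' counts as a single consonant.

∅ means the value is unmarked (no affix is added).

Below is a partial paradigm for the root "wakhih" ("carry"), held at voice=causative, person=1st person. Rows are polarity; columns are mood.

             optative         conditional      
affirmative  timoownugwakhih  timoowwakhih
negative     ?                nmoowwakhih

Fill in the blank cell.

Attach mood optative nug- (before consonant 'w') → nugwakhih.
Attach voice causative ow- → ownugwakhih.
Attach person 1st person mo- → moownugwakhih.
Attach polarity negative n- → nmoownugwakhih.
Nasal assimilation: no change.

nmoownugwakhih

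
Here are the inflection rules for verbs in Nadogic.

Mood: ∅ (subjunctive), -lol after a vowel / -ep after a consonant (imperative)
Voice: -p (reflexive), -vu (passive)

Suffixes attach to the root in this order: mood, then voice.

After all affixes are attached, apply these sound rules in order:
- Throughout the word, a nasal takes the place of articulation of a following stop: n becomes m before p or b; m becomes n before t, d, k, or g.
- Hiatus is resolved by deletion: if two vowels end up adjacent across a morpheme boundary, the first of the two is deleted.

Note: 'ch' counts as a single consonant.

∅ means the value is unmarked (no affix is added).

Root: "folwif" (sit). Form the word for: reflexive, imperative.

Attach mood imperative -ep (after consonant 'f') → folwifep.
Attach voice reflexive -p → folwifepp.
Nasal assimilation: no change.
Vowel deletion: no change.

folwifepp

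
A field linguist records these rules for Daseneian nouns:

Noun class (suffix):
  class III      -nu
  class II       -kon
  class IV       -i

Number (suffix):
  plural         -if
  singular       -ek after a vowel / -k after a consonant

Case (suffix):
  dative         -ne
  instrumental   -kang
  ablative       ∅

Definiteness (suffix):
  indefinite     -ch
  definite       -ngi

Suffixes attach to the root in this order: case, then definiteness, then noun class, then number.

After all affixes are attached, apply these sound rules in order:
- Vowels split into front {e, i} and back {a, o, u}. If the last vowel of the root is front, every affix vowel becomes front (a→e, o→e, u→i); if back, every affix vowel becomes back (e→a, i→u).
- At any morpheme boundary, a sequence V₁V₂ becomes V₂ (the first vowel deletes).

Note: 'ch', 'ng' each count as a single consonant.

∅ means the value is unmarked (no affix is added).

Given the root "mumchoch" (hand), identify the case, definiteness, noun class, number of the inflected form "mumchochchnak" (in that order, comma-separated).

Segment: mumchoch-ch-nu-ek.
case: ∅ → ablative.
definiteness: -ch → indefinite.
noun class: -nu → class III.
number: -ek/k → singular.

ablative, indefinite, class III, singular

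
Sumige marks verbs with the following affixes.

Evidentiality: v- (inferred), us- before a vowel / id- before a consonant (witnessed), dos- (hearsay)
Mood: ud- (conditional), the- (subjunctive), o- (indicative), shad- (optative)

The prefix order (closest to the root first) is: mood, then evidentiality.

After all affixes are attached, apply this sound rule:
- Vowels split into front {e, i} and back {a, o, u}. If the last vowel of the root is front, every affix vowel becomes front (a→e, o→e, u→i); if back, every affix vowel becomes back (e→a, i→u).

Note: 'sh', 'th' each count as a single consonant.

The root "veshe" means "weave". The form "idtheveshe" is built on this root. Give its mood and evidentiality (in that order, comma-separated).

subjunctive, witnessed

Segment: id-the-veshe.
mood: the- → subjunctive.
evidentiality: us/id- → witnessed.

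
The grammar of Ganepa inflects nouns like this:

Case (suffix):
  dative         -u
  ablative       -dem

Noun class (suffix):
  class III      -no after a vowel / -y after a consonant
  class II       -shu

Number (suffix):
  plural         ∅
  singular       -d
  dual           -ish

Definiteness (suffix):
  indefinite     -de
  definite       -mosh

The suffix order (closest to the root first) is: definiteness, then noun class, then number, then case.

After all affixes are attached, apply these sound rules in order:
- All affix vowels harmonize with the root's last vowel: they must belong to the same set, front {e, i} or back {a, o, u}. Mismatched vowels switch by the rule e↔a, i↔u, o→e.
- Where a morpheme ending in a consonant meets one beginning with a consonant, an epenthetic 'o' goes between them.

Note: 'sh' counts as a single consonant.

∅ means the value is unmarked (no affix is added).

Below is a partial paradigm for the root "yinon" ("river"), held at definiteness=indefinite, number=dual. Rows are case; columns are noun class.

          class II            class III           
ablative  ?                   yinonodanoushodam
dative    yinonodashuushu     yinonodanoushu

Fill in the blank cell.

Attach definiteness indefinite -de → yinonde.
Attach noun class class II -shu → yinondeshu.
Attach number dual -ish → yinondeshuish.
Attach case ablative -dem → yinondeshuishdem.
Apply vowel harmony: yinondeshuishdem → yinondashuushdam.
Apply epenthesis: yinondashuushdam → yinonodashuushodam.

yinonodashuushodam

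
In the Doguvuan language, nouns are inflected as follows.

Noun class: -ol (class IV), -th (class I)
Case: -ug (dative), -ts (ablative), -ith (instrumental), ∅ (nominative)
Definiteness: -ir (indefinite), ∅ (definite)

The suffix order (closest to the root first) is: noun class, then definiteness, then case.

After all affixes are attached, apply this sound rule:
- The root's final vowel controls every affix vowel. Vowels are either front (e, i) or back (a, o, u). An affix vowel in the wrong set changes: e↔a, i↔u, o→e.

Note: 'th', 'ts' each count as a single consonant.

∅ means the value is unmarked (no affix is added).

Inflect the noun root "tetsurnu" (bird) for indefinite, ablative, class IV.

tetsurnuolurts

Attach noun class class IV -ol → tetsurnuol.
Attach definiteness indefinite -ir → tetsurnuolir.
Attach case ablative -ts → tetsurnuolirts.
Apply vowel harmony: tetsurnuolirts → tetsurnuolurts.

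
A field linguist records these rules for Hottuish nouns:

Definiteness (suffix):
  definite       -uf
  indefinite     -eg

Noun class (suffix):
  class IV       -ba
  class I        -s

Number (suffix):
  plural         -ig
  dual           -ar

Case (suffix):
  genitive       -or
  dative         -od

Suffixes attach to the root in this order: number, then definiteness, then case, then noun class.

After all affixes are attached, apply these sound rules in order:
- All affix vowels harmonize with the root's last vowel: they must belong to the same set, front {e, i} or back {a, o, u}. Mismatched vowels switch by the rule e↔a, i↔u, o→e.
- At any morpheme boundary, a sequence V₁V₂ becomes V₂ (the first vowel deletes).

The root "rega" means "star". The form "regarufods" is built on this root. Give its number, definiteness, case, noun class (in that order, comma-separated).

Segment: rega-ar-uf-od-s.
number: -ar → dual.
definiteness: -uf → definite.
case: -od → dative.
noun class: -s → class I.

dual, definite, dative, class I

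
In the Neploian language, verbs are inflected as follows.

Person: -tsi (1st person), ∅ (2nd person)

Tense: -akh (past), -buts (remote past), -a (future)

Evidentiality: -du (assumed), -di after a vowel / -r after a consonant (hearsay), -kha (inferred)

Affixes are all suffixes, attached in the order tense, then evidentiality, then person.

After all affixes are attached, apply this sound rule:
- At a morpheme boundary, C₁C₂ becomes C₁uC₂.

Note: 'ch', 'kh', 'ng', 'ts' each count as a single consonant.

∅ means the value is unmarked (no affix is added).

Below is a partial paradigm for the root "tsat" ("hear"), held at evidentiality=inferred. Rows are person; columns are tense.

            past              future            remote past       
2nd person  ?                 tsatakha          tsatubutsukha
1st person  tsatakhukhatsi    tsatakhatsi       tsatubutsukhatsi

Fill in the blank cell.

tsatakhukha

Attach tense past -akh → tsatakh.
Attach evidentiality inferred -kha → tsatakhkha.
person = 2nd person: zero marking, form stays tsatakhkha.
Apply epenthesis: tsatakhkha → tsatakhukha.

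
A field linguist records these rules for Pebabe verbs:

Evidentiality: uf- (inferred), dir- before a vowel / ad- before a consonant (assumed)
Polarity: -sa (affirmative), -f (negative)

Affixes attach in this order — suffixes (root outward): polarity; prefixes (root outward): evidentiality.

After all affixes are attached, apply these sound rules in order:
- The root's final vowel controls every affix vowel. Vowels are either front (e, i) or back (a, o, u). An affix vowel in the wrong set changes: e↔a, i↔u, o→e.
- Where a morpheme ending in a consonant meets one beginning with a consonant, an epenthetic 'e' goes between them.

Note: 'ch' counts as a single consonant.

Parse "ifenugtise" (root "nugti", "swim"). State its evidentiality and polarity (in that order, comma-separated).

Segment: uf-nugti-sa.
evidentiality: uf- → inferred.
polarity: -sa → affirmative.

inferred, affirmative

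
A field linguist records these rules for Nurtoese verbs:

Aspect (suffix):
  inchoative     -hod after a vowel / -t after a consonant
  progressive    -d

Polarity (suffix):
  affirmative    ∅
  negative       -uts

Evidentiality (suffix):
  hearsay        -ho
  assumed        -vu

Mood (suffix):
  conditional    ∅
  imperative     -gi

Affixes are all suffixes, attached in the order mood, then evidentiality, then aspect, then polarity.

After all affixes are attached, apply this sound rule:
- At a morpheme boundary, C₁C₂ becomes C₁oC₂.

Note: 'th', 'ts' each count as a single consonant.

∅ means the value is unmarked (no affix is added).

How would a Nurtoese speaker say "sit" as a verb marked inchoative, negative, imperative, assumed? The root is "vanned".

Attach mood imperative -gi → vannedgi.
Attach evidentiality assumed -vu → vannedgivu.
Attach aspect inchoative -hod (after vowel 'u') → vannedgivuhod.
Attach polarity negative -uts → vannedgivuhoduts.
Apply epenthesis: vannedgivuhoduts → vannedogivuhoduts.

vannedogivuhoduts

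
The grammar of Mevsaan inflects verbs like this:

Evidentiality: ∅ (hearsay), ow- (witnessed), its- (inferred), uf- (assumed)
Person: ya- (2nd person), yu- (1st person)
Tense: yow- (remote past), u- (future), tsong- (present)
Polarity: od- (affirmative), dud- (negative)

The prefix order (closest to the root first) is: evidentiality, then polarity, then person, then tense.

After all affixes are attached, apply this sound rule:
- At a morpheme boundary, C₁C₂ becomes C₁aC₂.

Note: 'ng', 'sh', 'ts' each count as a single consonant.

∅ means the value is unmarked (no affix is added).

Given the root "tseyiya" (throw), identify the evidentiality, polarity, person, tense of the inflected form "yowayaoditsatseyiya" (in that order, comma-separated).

Segment: yow-ya-od-its-tseyiya.
evidentiality: its- → inferred.
polarity: od- → affirmative.
person: ya- → 2nd person.
tense: yow- → remote past.

inferred, affirmative, 2nd person, remote past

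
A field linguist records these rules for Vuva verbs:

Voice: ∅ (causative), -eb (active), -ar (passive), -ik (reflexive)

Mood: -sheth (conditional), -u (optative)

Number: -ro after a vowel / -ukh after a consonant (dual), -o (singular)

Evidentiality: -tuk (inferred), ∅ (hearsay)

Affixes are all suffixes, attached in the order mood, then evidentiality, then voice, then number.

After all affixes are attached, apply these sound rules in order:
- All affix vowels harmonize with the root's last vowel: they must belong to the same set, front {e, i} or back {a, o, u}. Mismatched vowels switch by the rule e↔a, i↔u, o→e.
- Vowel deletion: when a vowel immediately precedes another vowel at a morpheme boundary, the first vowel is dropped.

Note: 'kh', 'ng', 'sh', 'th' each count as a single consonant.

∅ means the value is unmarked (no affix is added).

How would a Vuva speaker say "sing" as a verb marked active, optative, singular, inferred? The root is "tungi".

Attach mood optative -u → tungiu.
Attach evidentiality inferred -tuk → tungiutuk.
Attach voice active -eb → tungiutukeb.
Attach number singular -o → tungiutukebo.
Apply vowel harmony: tungiutukebo → tungiitikebe.
Apply vowel deletion: tungiitikebe → tungitikebe.

tungitikebe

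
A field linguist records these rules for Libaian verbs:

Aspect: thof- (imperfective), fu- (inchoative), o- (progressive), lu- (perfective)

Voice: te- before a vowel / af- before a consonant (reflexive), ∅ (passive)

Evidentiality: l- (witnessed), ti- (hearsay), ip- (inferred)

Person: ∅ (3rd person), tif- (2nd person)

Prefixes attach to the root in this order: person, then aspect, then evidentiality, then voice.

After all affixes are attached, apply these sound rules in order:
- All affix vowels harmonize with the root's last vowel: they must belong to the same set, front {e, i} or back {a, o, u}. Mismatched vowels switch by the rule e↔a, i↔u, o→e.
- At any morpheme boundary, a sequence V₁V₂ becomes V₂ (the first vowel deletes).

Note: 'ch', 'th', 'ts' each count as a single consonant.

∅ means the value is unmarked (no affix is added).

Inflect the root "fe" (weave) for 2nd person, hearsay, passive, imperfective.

Attach person 2nd person tif- → tiffe.
Attach aspect imperfective thof- → thoftiffe.
Attach evidentiality hearsay ti- → tithoftiffe.
voice = passive: zero marking, form stays tithoftiffe.
Apply vowel harmony: tithoftiffe → titheftiffe.
Vowel deletion: no change.

titheftiffe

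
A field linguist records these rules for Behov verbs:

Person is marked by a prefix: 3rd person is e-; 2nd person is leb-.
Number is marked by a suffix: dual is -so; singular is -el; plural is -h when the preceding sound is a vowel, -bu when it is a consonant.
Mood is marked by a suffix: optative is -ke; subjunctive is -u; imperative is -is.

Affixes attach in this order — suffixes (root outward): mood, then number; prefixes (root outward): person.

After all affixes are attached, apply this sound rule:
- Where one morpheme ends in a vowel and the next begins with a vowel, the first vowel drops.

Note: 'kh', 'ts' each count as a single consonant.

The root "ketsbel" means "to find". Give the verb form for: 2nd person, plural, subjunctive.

lebketsbeluh

Attach mood subjunctive -u → ketsbelu.
Attach number plural -h (after vowel 'u') → ketsbeluh.
Attach person 2nd person leb- → lebketsbeluh.
Vowel deletion: no change.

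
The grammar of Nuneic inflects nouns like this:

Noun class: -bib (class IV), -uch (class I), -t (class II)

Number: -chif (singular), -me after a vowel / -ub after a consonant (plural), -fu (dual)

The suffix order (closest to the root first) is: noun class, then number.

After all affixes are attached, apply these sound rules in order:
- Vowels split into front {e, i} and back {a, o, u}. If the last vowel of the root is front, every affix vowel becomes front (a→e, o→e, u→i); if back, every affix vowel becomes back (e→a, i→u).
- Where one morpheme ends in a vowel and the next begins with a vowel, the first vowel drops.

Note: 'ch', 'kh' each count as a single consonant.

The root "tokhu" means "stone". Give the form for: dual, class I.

Attach noun class class I -uch → tokhuuch.
Attach number dual -fu → tokhuuchfu.
Vowel harmony: no change.
Apply vowel deletion: tokhuuchfu → tokhuchfu.

tokhuchfu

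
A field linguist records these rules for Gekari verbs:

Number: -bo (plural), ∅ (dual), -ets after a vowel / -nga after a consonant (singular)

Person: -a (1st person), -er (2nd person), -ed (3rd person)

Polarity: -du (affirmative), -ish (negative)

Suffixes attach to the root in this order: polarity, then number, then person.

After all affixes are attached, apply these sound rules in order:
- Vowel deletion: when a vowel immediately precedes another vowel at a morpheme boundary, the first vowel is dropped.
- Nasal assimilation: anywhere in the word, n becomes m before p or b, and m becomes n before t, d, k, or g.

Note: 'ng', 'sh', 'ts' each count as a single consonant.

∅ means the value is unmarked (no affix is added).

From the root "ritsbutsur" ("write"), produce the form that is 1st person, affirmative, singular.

ritsbutsurdetsa

Attach polarity affirmative -du → ritsbutsurdu.
Attach number singular -ets (after vowel 'u') → ritsbutsurduets.
Attach person 1st person -a → ritsbutsurduetsa.
Apply vowel deletion: ritsbutsurduetsa → ritsbutsurdetsa.
Nasal assimilation: no change.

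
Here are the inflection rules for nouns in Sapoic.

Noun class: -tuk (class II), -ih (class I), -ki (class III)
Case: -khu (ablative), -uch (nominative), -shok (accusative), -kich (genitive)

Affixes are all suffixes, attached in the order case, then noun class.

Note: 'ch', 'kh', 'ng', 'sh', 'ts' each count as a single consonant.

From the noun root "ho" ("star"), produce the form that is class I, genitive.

Attach case genitive -kich → hokich.
Attach noun class class I -ih → hokichih.

hokichih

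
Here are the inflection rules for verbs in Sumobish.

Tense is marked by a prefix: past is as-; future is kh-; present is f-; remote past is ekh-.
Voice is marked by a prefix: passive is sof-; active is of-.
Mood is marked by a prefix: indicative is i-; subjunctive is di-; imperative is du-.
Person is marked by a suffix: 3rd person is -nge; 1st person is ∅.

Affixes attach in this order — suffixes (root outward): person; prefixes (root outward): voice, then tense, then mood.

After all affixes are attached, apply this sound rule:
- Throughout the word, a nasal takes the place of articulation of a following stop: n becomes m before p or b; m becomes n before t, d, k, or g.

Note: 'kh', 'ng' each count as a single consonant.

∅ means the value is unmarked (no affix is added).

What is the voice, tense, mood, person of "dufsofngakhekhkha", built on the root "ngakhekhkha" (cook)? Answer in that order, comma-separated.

Segment: du-f-sof-ngakhekhkha.
voice: sof- → passive.
tense: f- → present.
mood: du- → imperative.
person: ∅ → 1st person.

passive, present, imperative, 1st person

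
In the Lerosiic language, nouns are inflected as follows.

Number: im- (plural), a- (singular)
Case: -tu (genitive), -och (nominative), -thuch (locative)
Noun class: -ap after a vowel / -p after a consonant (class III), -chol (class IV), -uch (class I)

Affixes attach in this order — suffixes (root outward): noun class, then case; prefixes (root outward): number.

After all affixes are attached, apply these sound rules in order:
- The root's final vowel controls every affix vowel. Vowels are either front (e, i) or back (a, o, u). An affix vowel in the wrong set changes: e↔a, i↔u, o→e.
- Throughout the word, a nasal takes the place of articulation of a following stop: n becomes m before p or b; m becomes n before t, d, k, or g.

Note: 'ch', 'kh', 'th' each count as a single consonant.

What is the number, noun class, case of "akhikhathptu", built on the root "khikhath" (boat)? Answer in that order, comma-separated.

singular, class III, genitive

Segment: a-khikhath-p-tu.
number: a- → singular.
noun class: -ap/p → class III.
case: -tu → genitive.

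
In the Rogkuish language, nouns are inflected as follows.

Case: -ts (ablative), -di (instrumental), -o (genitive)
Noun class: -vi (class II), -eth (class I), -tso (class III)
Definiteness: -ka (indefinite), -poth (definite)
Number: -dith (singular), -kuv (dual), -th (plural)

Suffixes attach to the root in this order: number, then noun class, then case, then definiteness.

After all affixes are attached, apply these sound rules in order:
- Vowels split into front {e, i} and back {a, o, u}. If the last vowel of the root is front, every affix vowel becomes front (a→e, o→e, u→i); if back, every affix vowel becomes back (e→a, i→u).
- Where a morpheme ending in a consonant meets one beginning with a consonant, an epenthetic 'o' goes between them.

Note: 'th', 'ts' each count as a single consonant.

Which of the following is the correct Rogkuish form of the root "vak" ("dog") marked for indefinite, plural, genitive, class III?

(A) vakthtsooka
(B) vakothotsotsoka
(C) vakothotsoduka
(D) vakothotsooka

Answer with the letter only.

Attach number plural -th → vakth.
Attach noun class class III -tso → vakthtso.
Attach case genitive -o → vakthtsoo.
Attach definiteness indefinite -ka → vakthtsooka.
Vowel harmony: no change.
Apply epenthesis: vakthtsooka → vakothotsooka.
So the correct form is vakothotsooka, option (D).
(C) vakothotsoduka is wrong: it uses instrumental instead of genitive for case.
(B) vakothotsotsoka is wrong: it uses ablative instead of genitive for case.
(A) vakthtsooka is wrong: it fails to apply the sound rule(s).

D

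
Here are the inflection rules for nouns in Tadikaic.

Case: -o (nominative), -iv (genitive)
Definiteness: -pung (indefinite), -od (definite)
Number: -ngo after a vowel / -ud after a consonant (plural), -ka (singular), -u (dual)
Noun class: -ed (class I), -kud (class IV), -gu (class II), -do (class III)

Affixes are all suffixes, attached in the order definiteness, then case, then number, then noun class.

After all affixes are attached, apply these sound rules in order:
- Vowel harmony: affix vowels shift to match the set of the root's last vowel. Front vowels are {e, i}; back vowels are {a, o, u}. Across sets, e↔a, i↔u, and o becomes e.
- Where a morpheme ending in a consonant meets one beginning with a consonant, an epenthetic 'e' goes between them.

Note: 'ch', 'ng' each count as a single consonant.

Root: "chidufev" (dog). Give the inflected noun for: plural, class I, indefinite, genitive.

chidufevepingivided

Attach definiteness indefinite -pung → chidufevpung.
Attach case genitive -iv → chidufevpungiv.
Attach number plural -ud (after consonant 'v') → chidufevpungivud.
Attach noun class class I -ed → chidufevpungivuded.
Apply vowel harmony: chidufevpungivuded → chidufevpingivided.
Apply epenthesis: chidufevpingivided → chidufevepingivided.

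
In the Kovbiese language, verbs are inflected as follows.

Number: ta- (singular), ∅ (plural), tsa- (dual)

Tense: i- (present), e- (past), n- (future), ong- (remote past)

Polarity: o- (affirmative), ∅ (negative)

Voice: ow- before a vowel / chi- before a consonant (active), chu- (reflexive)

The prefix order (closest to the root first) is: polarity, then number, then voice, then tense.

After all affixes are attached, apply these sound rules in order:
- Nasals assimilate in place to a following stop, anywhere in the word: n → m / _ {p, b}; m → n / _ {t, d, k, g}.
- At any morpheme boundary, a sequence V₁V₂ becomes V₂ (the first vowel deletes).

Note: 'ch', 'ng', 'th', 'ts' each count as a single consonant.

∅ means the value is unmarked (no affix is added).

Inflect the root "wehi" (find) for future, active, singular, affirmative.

nchitowehi

Attach polarity affirmative o- → owehi.
Attach number singular ta- → taowehi.
Attach voice active chi- (before consonant 't') → chitaowehi.
Attach tense future n- → nchitaowehi.
Nasal assimilation: no change.
Apply vowel deletion: nchitaowehi → nchitowehi.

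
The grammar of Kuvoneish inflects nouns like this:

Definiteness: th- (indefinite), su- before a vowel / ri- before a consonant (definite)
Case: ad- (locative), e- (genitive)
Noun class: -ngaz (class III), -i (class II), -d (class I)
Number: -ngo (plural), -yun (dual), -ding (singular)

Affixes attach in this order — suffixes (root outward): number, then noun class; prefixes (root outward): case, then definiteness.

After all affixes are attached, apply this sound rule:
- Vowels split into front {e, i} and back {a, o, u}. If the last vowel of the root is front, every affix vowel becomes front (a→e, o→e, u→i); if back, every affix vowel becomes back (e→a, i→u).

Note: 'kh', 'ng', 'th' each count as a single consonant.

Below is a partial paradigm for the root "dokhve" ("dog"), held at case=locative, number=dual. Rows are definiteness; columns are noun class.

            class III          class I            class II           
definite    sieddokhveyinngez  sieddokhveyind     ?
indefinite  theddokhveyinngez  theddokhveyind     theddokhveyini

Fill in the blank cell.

sieddokhveyini

Attach case locative ad- → addokhve.
Attach definiteness definite su- (before vowel 'a') → suaddokhve.
Attach number dual -yun → suaddokhveyun.
Attach noun class class II -i → suaddokhveyuni.
Apply vowel harmony: suaddokhveyuni → sieddokhveyini.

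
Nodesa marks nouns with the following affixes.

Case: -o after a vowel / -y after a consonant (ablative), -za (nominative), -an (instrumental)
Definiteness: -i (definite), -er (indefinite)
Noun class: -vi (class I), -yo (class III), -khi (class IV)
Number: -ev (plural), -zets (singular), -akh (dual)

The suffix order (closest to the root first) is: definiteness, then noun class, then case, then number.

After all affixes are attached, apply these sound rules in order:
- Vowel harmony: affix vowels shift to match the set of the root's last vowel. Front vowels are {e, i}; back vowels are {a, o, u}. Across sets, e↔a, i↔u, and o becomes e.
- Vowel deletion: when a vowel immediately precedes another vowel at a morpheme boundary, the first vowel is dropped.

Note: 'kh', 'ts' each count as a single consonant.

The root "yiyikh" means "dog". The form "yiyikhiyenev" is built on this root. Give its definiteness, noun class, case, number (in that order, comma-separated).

Segment: yiyikh-i-yo-an-ev.
definiteness: -i → definite.
noun class: -yo → class III.
case: -an → instrumental.
number: -ev → plural.

definite, class III, instrumental, plural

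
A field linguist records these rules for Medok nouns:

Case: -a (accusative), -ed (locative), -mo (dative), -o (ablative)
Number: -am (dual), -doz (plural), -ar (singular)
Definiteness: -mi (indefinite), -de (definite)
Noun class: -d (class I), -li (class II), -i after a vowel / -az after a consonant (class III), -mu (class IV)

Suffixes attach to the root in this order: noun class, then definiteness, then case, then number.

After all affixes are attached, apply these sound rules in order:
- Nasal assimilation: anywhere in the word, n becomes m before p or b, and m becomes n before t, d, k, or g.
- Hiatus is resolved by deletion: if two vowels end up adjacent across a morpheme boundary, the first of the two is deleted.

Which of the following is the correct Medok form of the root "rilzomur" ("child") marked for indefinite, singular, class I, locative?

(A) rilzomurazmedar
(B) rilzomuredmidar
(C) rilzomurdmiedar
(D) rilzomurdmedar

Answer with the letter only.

Attach noun class class I -d → rilzomurd.
Attach definiteness indefinite -mi → rilzomurdmi.
Attach case locative -ed → rilzomurdmied.
Attach number singular -ar → rilzomurdmiedar.
Nasal assimilation: no change.
Apply vowel deletion: rilzomurdmiedar → rilzomurdmedar.
So the correct form is rilzomurdmedar, option (D).
(C) rilzomurdmiedar is wrong: it fails to apply the sound rule(s).
(B) rilzomuredmidar is wrong: it has the affixes in the wrong order.
(A) rilzomurazmedar is wrong: it uses class III instead of class I for noun class.

D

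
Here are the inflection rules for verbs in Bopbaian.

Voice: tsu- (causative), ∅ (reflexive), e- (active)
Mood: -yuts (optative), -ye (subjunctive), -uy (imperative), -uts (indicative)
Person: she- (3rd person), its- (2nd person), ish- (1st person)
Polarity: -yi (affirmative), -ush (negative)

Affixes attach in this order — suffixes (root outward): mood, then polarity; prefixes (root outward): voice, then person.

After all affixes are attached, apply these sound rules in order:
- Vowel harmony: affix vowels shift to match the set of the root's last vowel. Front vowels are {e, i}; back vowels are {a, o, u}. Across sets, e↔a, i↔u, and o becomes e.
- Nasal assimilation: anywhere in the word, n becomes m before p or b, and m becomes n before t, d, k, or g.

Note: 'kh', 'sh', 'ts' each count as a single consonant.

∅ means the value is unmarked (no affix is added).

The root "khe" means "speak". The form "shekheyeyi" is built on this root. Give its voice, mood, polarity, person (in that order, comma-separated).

reflexive, subjunctive, affirmative, 3rd person

Segment: she-khe-ye-yi.
voice: ∅ → reflexive.
mood: -ye → subjunctive.
polarity: -yi → affirmative.
person: she- → 3rd person.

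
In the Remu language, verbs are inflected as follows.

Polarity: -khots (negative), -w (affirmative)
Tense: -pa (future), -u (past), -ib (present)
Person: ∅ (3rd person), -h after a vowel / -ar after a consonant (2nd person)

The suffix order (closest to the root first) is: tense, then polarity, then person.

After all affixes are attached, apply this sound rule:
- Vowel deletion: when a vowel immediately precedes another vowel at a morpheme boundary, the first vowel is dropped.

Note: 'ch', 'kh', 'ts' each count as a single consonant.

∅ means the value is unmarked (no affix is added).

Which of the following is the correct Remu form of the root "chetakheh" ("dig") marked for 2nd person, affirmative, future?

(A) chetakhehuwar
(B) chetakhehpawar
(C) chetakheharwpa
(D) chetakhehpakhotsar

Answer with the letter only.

B

Attach tense future -pa → chetakhehpa.
Attach polarity affirmative -w → chetakhehpaw.
Attach person 2nd person -ar (after consonant 'w') → chetakhehpawar.
Vowel deletion: no change.
So the correct form is chetakhehpawar, option (B).
(D) chetakhehpakhotsar is wrong: it uses negative instead of affirmative for polarity.
(A) chetakhehuwar is wrong: it uses past instead of future for tense.
(C) chetakheharwpa is wrong: it has the affixes in the wrong order.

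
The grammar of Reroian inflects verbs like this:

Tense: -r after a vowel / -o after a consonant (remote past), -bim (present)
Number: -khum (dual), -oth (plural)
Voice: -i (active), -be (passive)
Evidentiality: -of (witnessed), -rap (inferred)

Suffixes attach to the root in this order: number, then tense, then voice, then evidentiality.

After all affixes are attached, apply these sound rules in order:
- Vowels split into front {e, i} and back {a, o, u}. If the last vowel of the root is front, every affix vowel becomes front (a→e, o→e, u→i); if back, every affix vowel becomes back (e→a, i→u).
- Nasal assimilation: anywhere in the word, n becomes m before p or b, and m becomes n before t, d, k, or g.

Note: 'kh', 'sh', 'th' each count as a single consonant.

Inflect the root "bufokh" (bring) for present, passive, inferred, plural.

Attach number plural -oth → bufokhoth.
Attach tense present -bim → bufokhothbim.
Attach voice passive -be → bufokhothbimbe.
Attach evidentiality inferred -rap → bufokhothbimberap.
Apply vowel harmony: bufokhothbimberap → bufokhothbumbarap.
Nasal assimilation: no change.

bufokhothbumbarap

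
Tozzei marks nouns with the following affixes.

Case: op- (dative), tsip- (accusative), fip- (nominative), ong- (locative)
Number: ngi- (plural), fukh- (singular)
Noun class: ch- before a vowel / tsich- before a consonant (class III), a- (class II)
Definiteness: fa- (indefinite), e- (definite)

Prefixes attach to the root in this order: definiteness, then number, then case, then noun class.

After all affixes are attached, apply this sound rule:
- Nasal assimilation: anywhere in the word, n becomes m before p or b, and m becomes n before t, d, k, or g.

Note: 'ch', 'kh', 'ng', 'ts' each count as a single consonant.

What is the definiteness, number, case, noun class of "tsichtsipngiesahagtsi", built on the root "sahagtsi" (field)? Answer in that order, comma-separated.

Segment: tsich-tsip-ngi-e-sahagtsi.
definiteness: e- → definite.
number: ngi- → plural.
case: tsip- → accusative.
noun class: ch/tsich- → class III.

definite, plural, accusative, class III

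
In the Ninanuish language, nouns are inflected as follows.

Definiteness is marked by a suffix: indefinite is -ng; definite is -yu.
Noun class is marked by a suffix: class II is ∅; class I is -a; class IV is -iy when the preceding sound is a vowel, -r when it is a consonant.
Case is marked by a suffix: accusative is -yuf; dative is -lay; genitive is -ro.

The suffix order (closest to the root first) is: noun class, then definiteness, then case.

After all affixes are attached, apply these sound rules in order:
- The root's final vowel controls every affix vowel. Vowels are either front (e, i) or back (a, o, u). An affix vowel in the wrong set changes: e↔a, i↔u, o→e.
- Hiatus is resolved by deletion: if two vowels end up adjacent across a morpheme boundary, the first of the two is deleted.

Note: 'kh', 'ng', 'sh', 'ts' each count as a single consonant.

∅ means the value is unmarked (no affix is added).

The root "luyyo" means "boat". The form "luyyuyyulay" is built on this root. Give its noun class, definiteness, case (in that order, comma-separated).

class IV, definite, dative

Segment: luyyo-iy-yu-lay.
noun class: -iy/r → class IV.
definiteness: -yu → definite.
case: -lay → dative.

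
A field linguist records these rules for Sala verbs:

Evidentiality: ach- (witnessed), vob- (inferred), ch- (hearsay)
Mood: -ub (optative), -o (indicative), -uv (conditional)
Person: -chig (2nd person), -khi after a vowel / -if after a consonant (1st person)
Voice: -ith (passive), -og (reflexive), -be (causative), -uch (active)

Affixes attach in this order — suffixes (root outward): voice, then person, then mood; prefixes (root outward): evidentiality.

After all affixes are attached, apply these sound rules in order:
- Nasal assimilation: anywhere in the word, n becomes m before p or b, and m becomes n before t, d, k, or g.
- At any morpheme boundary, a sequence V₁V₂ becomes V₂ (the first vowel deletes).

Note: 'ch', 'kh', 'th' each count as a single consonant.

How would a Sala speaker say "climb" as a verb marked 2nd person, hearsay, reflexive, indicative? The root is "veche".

Attach voice reflexive -og → vecheog.
Attach person 2nd person -chig → vecheogchig.
Attach evidentiality hearsay ch- → chvecheogchig.
Attach mood indicative -o → chvecheogchigo.
Nasal assimilation: no change.
Apply vowel deletion: chvecheogchigo → chvechogchigo.

chvechogchigo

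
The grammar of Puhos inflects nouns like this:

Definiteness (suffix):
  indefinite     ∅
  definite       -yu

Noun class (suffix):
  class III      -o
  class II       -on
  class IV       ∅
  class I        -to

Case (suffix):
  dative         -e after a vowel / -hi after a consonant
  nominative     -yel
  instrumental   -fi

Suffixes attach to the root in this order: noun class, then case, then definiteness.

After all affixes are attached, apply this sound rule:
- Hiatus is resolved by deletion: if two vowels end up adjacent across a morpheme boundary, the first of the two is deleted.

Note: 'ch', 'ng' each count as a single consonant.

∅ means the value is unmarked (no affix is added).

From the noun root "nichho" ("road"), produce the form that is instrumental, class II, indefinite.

nichhonfi

Attach noun class class II -on → nichhoon.
Attach case instrumental -fi → nichhoonfi.
definiteness = indefinite: zero marking, form stays nichhoonfi.
Apply vowel deletion: nichhoonfi → nichhonfi.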